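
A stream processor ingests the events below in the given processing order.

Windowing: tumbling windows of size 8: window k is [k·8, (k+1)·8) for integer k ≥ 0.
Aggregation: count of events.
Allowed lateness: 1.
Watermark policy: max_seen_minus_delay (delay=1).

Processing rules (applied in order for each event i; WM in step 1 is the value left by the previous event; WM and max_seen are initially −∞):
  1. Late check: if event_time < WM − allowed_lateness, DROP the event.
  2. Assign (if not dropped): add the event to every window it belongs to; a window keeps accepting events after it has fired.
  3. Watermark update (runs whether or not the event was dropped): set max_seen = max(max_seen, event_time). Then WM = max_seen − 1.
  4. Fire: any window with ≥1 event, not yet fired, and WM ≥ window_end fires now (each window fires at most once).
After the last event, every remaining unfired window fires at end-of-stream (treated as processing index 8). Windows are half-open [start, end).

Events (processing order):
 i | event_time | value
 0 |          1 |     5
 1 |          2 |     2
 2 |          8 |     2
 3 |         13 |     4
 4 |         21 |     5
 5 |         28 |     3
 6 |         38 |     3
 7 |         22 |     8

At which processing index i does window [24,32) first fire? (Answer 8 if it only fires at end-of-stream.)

i=0 t=1 v=5: → [0,8); WM=0
i=1 t=2 v=2: → [0,8); WM=1
i=2 t=8 v=2: → [8,16); WM=7
i=3 t=13 v=4: → [8,16); WM=12; [0,8) fires=2
i=4 t=21 v=5: → [16,24); WM=20; [8,16) fires=2
i=5 t=28 v=3: → [24,32); WM=27; [16,24) fires=1
i=6 t=38 v=3: → [32,40); WM=37; [24,32) fires=1
i=7 t=22 v=8: DROP (t<37-1); WM=37

6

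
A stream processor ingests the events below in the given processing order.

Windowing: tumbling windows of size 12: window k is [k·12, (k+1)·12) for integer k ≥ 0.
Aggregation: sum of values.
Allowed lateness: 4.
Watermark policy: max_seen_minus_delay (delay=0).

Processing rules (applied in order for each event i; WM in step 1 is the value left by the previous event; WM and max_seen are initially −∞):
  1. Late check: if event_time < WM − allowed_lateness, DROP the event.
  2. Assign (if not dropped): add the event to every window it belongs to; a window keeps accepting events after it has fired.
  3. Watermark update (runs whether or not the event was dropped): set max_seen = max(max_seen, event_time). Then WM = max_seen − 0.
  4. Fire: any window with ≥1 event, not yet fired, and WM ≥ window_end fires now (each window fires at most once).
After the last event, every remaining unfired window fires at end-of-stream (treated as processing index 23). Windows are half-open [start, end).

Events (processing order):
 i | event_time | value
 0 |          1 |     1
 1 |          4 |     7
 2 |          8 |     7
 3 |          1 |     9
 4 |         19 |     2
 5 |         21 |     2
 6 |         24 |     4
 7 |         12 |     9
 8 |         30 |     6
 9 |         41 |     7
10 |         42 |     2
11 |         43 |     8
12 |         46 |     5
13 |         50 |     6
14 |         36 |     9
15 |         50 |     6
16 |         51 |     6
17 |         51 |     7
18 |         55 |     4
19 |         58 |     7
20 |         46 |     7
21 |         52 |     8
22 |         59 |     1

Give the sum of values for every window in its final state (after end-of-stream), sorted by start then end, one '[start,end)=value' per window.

i=0 t=1 v=1: → [0,12); WM=1
i=1 t=4 v=7: → [0,12); WM=4
i=2 t=8 v=7: → [0,12); WM=8
i=3 t=1 v=9: DROP (t<8-4); WM=8
i=4 t=19 v=2: → [12,24); WM=19; [0,12) fires=15
i=5 t=21 v=2: → [12,24); WM=21
i=6 t=24 v=4: → [24,36); WM=24; [12,24) fires=4
i=7 t=12 v=9: DROP (t<24-4); WM=24
i=8 t=30 v=6: → [24,36); WM=30
i=9 t=41 v=7: → [36,48); WM=41; [24,36) fires=10
i=10 t=42 v=2: → [36,48); WM=42
i=11 t=43 v=8: → [36,48); WM=43
i=12 t=46 v=5: → [36,48); WM=46
i=13 t=50 v=6: → [48,60); WM=50; [36,48) fires=22
i=14 t=36 v=9: DROP (t<50-4); WM=50
i=15 t=50 v=6: → [48,60); WM=50
i=16 t=51 v=6: → [48,60); WM=51
i=17 t=51 v=7: → [48,60); WM=51
i=18 t=55 v=4: → [48,60); WM=55
i=19 t=58 v=7: → [48,60); WM=58
i=20 t=46 v=7: DROP (t<58-4); WM=58
i=21 t=52 v=8: DROP (t<58-4); WM=58
i=22 t=59 v=1: → [48,60); WM=59

[0,12)=15 [12,24)=4 [24,36)=10 [36,48)=22 [48,60)=37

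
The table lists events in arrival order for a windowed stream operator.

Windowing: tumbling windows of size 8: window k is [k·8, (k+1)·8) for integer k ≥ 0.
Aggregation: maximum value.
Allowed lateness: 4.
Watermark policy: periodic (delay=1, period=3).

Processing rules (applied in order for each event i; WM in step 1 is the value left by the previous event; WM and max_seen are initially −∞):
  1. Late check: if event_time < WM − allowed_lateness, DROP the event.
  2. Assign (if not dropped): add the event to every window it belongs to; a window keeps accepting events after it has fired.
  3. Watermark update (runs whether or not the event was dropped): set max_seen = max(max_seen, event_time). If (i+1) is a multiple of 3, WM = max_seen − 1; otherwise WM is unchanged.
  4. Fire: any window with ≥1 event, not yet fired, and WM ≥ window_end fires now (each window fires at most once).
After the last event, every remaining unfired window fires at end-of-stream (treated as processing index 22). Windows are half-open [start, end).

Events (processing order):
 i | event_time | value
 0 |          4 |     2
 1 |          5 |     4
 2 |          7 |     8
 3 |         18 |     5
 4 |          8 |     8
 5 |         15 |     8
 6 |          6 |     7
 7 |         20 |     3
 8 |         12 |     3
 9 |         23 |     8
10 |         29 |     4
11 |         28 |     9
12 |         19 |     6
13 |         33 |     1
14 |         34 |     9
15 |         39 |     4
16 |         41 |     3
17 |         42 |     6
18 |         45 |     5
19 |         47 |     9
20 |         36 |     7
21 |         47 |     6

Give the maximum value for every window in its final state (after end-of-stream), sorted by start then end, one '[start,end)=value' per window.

[0,8)=8 [8,16)=8 [16,24)=8 [24,32)=9 [32,40)=9 [40,48)=9

i=0 t=4 v=2: → [0,8); WM=−∞
i=1 t=5 v=4: → [0,8); WM=−∞
i=2 t=7 v=8: → [0,8); WM=6
i=3 t=18 v=5: → [16,24); WM=6
i=4 t=8 v=8: → [8,16); WM=6
i=5 t=15 v=8: → [8,16); WM=17; [0,8) fires=8 [8,16) fires=8
i=6 t=6 v=7: DROP (t<17-4); WM=17
i=7 t=20 v=3: → [16,24); WM=17
i=8 t=12 v=3: DROP (t<17-4); WM=19
i=9 t=23 v=8: → [16,24); WM=19
i=10 t=29 v=4: → [24,32); WM=19
i=11 t=28 v=9: → [24,32); WM=28; [16,24) fires=8
i=12 t=19 v=6: DROP (t<28-4); WM=28
i=13 t=33 v=1: → [32,40); WM=28
i=14 t=34 v=9: → [32,40); WM=33; [24,32) fires=9
i=15 t=39 v=4: → [32,40); WM=33
i=16 t=41 v=3: → [40,48); WM=33
i=17 t=42 v=6: → [40,48); WM=41; [32,40) fires=9
i=18 t=45 v=5: → [40,48); WM=41
i=19 t=47 v=9: → [40,48); WM=41
i=20 t=36 v=7: DROP (t<41-4); WM=46
i=21 t=47 v=6: → [40,48); WM=46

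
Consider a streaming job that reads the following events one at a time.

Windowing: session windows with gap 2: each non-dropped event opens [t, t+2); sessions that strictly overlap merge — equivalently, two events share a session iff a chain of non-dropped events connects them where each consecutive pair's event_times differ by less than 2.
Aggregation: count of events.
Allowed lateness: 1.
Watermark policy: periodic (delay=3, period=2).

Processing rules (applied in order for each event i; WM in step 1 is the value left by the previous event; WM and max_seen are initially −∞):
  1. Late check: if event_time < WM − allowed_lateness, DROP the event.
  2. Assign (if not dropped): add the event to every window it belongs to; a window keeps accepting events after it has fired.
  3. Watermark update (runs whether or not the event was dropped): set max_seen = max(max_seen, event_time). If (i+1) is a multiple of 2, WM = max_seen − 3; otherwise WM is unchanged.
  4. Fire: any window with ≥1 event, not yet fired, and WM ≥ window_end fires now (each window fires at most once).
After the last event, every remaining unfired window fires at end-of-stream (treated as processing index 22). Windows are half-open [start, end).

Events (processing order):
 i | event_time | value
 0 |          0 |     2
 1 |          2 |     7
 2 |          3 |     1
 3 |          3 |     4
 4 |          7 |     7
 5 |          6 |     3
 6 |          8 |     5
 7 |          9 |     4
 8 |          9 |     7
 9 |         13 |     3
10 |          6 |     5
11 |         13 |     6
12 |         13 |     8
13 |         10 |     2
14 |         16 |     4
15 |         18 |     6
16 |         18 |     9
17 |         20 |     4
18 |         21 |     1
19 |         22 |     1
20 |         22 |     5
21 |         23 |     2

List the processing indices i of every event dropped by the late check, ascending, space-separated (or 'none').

10

i=0 t=0 v=2: → [0,2); WM=−∞
i=1 t=2 v=7: → [2,4); WM=-1
i=2 t=3 v=1: → [2,5); WM=-1
i=3 t=3 v=4: → [2,5); WM=0
i=4 t=7 v=7: → [7,9); WM=0
i=5 t=6 v=3: → [6,9); WM=4
i=6 t=8 v=5: → [6,10); WM=4
i=7 t=9 v=4: → [6,11); WM=6
i=8 t=9 v=7: → [6,11); WM=6
i=9 t=13 v=3: → [13,15); WM=10
i=10 t=6 v=5: DROP (t<10-1); WM=10
i=11 t=13 v=6: → [13,15); WM=10
i=12 t=13 v=8: → [13,15); WM=10
i=13 t=10 v=2: → [6,12); WM=10
i=14 t=16 v=4: → [16,18); WM=10
i=15 t=18 v=6: → [18,20); WM=15
i=16 t=18 v=9: → [18,20); WM=15
i=17 t=20 v=4: → [20,22); WM=17
i=18 t=21 v=1: → [20,23); WM=17
i=19 t=22 v=1: → [20,24); WM=19
i=20 t=22 v=5: → [20,24); WM=19
i=21 t=23 v=2: → [20,25); WM=20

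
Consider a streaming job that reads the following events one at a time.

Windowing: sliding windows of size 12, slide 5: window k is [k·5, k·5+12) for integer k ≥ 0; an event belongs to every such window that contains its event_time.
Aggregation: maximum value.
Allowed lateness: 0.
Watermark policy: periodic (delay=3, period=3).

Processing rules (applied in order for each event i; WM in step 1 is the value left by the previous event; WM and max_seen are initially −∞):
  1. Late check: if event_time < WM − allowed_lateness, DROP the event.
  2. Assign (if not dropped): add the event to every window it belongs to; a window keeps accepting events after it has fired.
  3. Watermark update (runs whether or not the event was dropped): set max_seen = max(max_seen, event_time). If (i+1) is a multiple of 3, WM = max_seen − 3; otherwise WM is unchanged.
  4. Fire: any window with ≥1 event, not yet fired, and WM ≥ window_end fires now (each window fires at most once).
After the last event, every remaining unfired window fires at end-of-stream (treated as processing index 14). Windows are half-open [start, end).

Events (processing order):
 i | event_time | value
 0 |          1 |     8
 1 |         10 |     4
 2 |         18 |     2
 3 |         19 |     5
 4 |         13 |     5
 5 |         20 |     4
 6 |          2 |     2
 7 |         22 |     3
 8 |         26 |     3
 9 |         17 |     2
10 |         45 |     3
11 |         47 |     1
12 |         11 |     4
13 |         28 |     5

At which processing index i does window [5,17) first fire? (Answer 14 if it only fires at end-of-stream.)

5

i=0 t=1 v=8: → [0,12); WM=−∞
i=1 t=10 v=4: → [10,22),[5,17),[0,12); WM=−∞
i=2 t=18 v=2: → [15,27),[10,22); WM=15; [0,12) fires=8
i=3 t=19 v=5: → [15,27),[10,22); WM=15
i=4 t=13 v=5: DROP (t<15-0); WM=15
i=5 t=20 v=4: → [20,32),[15,27),[10,22); WM=17; [5,17) fires=4
i=6 t=2 v=2: DROP (t<17-0); WM=17
i=7 t=22 v=3: → [20,32),[15,27); WM=17
i=8 t=26 v=3: → [25,37),[20,32),[15,27); WM=23; [10,22) fires=5
i=9 t=17 v=2: DROP (t<23-0); WM=23
i=10 t=45 v=3: → [45,57),[40,52),[35,47); WM=23
i=11 t=47 v=1: → [45,57),[40,52); WM=44; [15,27) fires=5 [20,32) fires=4 [25,37) fires=3
i=12 t=11 v=4: DROP (t<44-0); WM=44
i=13 t=28 v=5: DROP (t<44-0); WM=44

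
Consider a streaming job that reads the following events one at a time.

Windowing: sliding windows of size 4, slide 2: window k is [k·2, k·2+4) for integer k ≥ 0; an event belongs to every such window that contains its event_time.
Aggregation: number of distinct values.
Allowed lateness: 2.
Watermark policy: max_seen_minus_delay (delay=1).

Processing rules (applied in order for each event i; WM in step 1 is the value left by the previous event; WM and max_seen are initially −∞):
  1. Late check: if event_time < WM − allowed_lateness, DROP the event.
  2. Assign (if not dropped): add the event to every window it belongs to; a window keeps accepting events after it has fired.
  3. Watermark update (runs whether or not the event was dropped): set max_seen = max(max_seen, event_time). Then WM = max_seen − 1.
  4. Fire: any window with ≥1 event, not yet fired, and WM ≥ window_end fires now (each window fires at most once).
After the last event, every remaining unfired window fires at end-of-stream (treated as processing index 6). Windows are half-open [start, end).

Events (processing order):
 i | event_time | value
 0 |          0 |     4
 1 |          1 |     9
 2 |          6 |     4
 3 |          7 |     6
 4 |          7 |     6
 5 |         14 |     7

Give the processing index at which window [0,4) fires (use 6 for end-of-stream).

i=0 t=0 v=4: → [0,4); WM=-1
i=1 t=1 v=9: → [0,4); WM=0
i=2 t=6 v=4: → [6,10),[4,8); WM=5; [0,4) fires=2
i=3 t=7 v=6: → [6,10),[4,8); WM=6
i=4 t=7 v=6: → [6,10),[4,8); WM=6
i=5 t=14 v=7: → [14,18),[12,16); WM=13; [4,8) fires=2 [6,10) fires=2

2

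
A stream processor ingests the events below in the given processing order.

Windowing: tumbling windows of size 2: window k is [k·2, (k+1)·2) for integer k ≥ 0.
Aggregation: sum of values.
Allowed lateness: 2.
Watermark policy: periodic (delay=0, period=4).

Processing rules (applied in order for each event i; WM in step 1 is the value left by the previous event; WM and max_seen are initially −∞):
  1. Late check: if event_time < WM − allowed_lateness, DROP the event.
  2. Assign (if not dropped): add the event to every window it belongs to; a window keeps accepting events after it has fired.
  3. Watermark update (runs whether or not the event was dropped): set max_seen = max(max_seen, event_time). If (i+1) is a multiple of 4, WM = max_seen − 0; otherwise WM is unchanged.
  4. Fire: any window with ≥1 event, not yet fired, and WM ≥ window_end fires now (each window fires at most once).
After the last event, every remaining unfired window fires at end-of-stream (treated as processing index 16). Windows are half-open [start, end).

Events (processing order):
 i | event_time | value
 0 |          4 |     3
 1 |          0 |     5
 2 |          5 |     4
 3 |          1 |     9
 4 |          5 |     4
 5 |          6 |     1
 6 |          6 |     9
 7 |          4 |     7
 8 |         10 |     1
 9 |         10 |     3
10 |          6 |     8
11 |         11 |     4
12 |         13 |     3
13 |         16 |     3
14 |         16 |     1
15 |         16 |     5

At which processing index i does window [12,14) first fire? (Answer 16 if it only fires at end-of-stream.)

i=0 t=4 v=3: → [4,6); WM=−∞
i=1 t=0 v=5: → [0,2); WM=−∞
i=2 t=5 v=4: → [4,6); WM=−∞
i=3 t=1 v=9: → [0,2); WM=5; [0,2) fires=14
i=4 t=5 v=4: → [4,6); WM=5
i=5 t=6 v=1: → [6,8); WM=5
i=6 t=6 v=9: → [6,8); WM=5
i=7 t=4 v=7: → [4,6); WM=6; [4,6) fires=18
i=8 t=10 v=1: → [10,12); WM=6
i=9 t=10 v=3: → [10,12); WM=6
i=10 t=6 v=8: → [6,8); WM=6
i=11 t=11 v=4: → [10,12); WM=11; [6,8) fires=18
i=12 t=13 v=3: → [12,14); WM=11
i=13 t=16 v=3: → [16,18); WM=11
i=14 t=16 v=1: → [16,18); WM=11
i=15 t=16 v=5: → [16,18); WM=16; [10,12) fires=8 [12,14) fires=3

15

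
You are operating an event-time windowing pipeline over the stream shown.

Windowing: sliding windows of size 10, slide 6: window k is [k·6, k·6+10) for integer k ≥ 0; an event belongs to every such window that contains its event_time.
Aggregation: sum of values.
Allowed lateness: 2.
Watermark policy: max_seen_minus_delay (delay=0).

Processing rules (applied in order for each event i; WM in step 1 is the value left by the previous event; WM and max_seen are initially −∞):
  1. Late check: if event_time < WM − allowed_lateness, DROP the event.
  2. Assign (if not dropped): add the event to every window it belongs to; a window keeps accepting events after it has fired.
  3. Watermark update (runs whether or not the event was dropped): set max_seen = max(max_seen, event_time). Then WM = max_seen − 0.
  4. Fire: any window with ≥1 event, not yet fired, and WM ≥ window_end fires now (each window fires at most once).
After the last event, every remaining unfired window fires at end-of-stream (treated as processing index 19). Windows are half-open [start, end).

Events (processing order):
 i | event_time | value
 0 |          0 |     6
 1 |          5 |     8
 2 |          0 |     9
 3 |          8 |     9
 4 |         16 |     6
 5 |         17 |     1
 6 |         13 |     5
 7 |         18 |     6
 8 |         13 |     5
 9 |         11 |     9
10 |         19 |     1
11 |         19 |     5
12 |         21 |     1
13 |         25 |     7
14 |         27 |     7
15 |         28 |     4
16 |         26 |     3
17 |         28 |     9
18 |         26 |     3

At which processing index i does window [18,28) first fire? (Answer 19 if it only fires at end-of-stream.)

i=0 t=0 v=6: → [0,10); WM=0
i=1 t=5 v=8: → [0,10); WM=5
i=2 t=0 v=9: DROP (t<5-2); WM=5
i=3 t=8 v=9: → [6,16),[0,10); WM=8
i=4 t=16 v=6: → [12,22); WM=16; [0,10) fires=23 [6,16) fires=9
i=5 t=17 v=1: → [12,22); WM=17
i=6 t=13 v=5: DROP (t<17-2); WM=17
i=7 t=18 v=6: → [18,28),[12,22); WM=18
i=8 t=13 v=5: DROP (t<18-2); WM=18
i=9 t=11 v=9: DROP (t<18-2); WM=18
i=10 t=19 v=1: → [18,28),[12,22); WM=19
i=11 t=19 v=5: → [18,28),[12,22); WM=19
i=12 t=21 v=1: → [18,28),[12,22); WM=21
i=13 t=25 v=7: → [24,34),[18,28); WM=25; [12,22) fires=20
i=14 t=27 v=7: → [24,34),[18,28); WM=27
i=15 t=28 v=4: → [24,34); WM=28; [18,28) fires=27
i=16 t=26 v=3: → [24,34),[18,28); WM=28
i=17 t=28 v=9: → [24,34); WM=28
i=18 t=26 v=3: → [24,34),[18,28); WM=28

15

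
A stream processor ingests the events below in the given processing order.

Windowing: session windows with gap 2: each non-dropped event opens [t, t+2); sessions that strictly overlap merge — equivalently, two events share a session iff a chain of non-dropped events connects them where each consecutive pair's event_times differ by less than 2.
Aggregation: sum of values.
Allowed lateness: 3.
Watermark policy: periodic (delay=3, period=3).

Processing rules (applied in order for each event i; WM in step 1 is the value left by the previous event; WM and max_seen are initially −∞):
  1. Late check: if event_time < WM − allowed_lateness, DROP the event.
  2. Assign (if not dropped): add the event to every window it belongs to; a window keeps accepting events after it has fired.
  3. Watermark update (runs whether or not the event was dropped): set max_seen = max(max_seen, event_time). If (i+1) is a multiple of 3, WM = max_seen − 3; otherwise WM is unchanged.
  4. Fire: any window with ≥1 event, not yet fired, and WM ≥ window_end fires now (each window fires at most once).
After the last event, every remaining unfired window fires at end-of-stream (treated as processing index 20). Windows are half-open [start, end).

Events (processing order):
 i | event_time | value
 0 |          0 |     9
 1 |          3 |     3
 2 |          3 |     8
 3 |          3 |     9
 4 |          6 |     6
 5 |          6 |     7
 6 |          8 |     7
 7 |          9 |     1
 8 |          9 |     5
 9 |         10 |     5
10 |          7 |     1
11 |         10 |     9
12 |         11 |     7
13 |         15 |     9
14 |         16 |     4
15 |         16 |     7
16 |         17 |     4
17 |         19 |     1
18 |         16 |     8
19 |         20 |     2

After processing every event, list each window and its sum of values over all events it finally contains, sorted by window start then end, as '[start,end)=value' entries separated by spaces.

i=0 t=0 v=9: → [0,2); WM=−∞
i=1 t=3 v=3: → [3,5); WM=−∞
i=2 t=3 v=8: → [3,5); WM=0
i=3 t=3 v=9: → [3,5); WM=0
i=4 t=6 v=6: → [6,8); WM=0
i=5 t=6 v=7: → [6,8); WM=3
i=6 t=8 v=7: → [8,10); WM=3
i=7 t=9 v=1: → [8,11); WM=3
i=8 t=9 v=5: → [8,11); WM=6
i=9 t=10 v=5: → [8,12); WM=6
i=10 t=7 v=1: → [6,12); WM=6
i=11 t=10 v=9: → [6,12); WM=7
i=12 t=11 v=7: → [6,13); WM=7
i=13 t=15 v=9: → [15,17); WM=7
i=14 t=16 v=4: → [15,18); WM=13
i=15 t=16 v=7: → [15,18); WM=13
i=16 t=17 v=4: → [15,19); WM=13
i=17 t=19 v=1: → [19,21); WM=16
i=18 t=16 v=8: → [15,19); WM=16
i=19 t=20 v=2: → [19,22); WM=16

[0,2)=9 [3,5)=20 [6,13)=48 [15,19)=32 [19,22)=3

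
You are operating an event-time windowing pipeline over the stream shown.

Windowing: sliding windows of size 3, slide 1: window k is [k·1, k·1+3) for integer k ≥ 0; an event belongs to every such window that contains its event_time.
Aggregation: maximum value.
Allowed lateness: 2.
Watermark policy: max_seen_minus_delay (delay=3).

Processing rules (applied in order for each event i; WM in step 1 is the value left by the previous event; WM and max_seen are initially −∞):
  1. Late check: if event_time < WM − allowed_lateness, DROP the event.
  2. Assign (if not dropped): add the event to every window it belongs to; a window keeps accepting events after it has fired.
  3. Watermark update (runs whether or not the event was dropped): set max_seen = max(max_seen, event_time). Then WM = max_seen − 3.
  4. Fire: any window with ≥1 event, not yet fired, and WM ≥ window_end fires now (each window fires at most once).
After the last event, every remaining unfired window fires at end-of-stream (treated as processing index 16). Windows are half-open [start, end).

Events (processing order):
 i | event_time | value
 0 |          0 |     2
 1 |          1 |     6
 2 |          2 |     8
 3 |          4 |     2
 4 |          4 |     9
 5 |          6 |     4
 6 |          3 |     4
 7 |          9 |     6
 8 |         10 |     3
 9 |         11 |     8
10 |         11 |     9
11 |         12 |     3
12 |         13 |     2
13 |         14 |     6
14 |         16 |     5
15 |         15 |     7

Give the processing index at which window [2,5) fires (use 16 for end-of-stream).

7

i=0 t=0 v=2: → [0,3); WM=-3
i=1 t=1 v=6: → [1,4),[0,3); WM=-2
i=2 t=2 v=8: → [2,5),[1,4),[0,3); WM=-1
i=3 t=4 v=2: → [4,7),[3,6),[2,5); WM=1
i=4 t=4 v=9: → [4,7),[3,6),[2,5); WM=1
i=5 t=6 v=4: → [6,9),[5,8),[4,7); WM=3; [0,3) fires=8
i=6 t=3 v=4: → [3,6),[2,5),[1,4); WM=3
i=7 t=9 v=6: → [9,12),[8,11),[7,10); WM=6; [1,4) fires=8 [2,5) fires=9 [3,6) fires=9
i=8 t=10 v=3: → [10,13),[9,12),[8,11); WM=7; [4,7) fires=9
i=9 t=11 v=8: → [11,14),[10,13),[9,12); WM=8; [5,8) fires=4
i=10 t=11 v=9: → [11,14),[10,13),[9,12); WM=8
i=11 t=12 v=3: → [12,15),[11,14),[10,13); WM=9; [6,9) fires=4
i=12 t=13 v=2: → [13,16),[12,15),[11,14); WM=10; [7,10) fires=6
i=13 t=14 v=6: → [14,17),[13,16),[12,15); WM=11; [8,11) fires=6
i=14 t=16 v=5: → [16,19),[15,18),[14,17); WM=13; [9,12) fires=9 [10,13) fires=9
i=15 t=15 v=7: → [15,18),[14,17),[13,16); WM=13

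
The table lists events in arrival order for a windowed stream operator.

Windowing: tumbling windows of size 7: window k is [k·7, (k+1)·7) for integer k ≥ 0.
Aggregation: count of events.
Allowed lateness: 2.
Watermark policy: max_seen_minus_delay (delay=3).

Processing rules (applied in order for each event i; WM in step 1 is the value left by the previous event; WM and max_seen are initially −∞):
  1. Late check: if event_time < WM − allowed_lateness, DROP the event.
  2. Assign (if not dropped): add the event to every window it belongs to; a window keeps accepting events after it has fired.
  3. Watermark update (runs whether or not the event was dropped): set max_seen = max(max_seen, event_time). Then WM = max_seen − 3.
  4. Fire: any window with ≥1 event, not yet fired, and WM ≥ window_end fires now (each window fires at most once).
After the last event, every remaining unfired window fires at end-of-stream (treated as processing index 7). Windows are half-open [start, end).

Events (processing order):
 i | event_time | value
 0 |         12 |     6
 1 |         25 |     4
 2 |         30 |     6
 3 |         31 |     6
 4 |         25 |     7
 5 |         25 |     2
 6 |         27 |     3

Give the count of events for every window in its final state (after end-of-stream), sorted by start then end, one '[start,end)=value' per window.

[7,14)=1 [21,28)=2 [28,35)=2

i=0 t=12 v=6: → [7,14); WM=9
i=1 t=25 v=4: → [21,28); WM=22; [7,14) fires=1
i=2 t=30 v=6: → [28,35); WM=27
i=3 t=31 v=6: → [28,35); WM=28; [21,28) fires=1
i=4 t=25 v=7: DROP (t<28-2); WM=28
i=5 t=25 v=2: DROP (t<28-2); WM=28
i=6 t=27 v=3: → [21,28); WM=28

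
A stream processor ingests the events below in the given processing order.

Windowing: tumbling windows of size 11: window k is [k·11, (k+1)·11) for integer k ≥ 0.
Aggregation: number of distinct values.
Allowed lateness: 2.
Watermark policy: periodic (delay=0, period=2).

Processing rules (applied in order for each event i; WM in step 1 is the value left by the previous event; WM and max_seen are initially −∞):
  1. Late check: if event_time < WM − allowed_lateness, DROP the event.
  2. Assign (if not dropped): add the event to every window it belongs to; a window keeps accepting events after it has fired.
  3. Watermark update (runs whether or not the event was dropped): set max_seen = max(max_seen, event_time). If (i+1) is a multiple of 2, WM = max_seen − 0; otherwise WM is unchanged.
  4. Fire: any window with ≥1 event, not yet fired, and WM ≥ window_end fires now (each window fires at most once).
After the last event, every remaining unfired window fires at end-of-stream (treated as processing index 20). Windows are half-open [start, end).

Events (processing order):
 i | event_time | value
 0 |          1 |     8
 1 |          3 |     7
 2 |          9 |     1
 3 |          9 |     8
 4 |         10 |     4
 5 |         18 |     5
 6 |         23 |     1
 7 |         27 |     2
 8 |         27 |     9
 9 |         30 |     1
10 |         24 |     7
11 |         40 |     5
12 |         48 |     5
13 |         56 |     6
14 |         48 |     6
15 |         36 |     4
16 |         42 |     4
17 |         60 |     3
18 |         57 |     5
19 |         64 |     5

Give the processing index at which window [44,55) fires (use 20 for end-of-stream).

i=0 t=1 v=8: → [0,11); WM=−∞
i=1 t=3 v=7: → [0,11); WM=3
i=2 t=9 v=1: → [0,11); WM=3
i=3 t=9 v=8: → [0,11); WM=9
i=4 t=10 v=4: → [0,11); WM=9
i=5 t=18 v=5: → [11,22); WM=18; [0,11) fires=4
i=6 t=23 v=1: → [22,33); WM=18
i=7 t=27 v=2: → [22,33); WM=27; [11,22) fires=1
i=8 t=27 v=9: → [22,33); WM=27
i=9 t=30 v=1: → [22,33); WM=30
i=10 t=24 v=7: DROP (t<30-2); WM=30
i=11 t=40 v=5: → [33,44); WM=40; [22,33) fires=3
i=12 t=48 v=5: → [44,55); WM=40
i=13 t=56 v=6: → [55,66); WM=56; [33,44) fires=1 [44,55) fires=1
i=14 t=48 v=6: DROP (t<56-2); WM=56
i=15 t=36 v=4: DROP (t<56-2); WM=56
i=16 t=42 v=4: DROP (t<56-2); WM=56
i=17 t=60 v=3: → [55,66); WM=60
i=18 t=57 v=5: DROP (t<60-2); WM=60
i=19 t=64 v=5: → [55,66); WM=64

13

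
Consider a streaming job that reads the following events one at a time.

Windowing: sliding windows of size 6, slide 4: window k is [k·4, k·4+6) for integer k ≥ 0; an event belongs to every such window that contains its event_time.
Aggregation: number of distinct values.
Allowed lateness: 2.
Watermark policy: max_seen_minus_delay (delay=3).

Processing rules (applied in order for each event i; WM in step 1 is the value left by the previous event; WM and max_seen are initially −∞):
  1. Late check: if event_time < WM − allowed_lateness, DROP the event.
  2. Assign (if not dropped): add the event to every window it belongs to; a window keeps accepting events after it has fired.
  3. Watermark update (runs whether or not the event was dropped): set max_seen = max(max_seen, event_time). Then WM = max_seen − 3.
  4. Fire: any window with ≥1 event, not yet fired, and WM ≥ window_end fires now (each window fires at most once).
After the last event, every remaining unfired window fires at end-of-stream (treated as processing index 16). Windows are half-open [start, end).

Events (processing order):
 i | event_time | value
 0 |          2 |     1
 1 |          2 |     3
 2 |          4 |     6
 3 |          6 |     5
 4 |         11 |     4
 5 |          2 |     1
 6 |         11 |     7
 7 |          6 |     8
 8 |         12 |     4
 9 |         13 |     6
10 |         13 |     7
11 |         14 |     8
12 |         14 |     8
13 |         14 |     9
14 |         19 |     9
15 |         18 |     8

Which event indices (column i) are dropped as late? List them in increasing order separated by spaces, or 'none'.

i=0 t=2 v=1: → [0,6); WM=-1
i=1 t=2 v=3: → [0,6); WM=-1
i=2 t=4 v=6: → [4,10),[0,6); WM=1
i=3 t=6 v=5: → [4,10); WM=3
i=4 t=11 v=4: → [8,14); WM=8; [0,6) fires=3
i=5 t=2 v=1: DROP (t<8-2); WM=8
i=6 t=11 v=7: → [8,14); WM=8
i=7 t=6 v=8: → [4,10); WM=8
i=8 t=12 v=4: → [12,18),[8,14); WM=9
i=9 t=13 v=6: → [12,18),[8,14); WM=10; [4,10) fires=3
i=10 t=13 v=7: → [12,18),[8,14); WM=10
i=11 t=14 v=8: → [12,18); WM=11
i=12 t=14 v=8: → [12,18); WM=11
i=13 t=14 v=9: → [12,18); WM=11
i=14 t=19 v=9: → [16,22); WM=16; [8,14) fires=3
i=15 t=18 v=8: → [16,22); WM=16

5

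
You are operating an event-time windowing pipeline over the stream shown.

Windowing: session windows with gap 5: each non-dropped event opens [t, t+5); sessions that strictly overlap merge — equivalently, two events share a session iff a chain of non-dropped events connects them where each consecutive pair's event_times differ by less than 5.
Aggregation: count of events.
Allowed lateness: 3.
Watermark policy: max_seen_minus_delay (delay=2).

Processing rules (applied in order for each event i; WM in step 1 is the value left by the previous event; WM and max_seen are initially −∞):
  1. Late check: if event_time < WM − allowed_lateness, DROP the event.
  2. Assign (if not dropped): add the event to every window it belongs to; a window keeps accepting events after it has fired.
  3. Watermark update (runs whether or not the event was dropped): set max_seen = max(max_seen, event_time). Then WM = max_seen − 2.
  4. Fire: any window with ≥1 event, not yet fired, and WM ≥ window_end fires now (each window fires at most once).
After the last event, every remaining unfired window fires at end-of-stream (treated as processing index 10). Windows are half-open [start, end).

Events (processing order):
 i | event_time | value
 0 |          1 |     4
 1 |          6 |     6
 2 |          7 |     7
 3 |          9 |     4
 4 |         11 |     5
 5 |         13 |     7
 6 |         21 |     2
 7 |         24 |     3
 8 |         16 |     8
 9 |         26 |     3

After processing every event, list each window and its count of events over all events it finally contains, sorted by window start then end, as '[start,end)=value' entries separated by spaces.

[1,6)=1 [6,18)=5 [21,31)=3

i=0 t=1 v=4: → [1,6); WM=-1
i=1 t=6 v=6: → [6,11); WM=4
i=2 t=7 v=7: → [6,12); WM=5
i=3 t=9 v=4: → [6,14); WM=7
i=4 t=11 v=5: → [6,16); WM=9
i=5 t=13 v=7: → [6,18); WM=11
i=6 t=21 v=2: → [21,26); WM=19
i=7 t=24 v=3: → [21,29); WM=22
i=8 t=16 v=8: DROP (t<22-3); WM=22
i=9 t=26 v=3: → [21,31); WM=24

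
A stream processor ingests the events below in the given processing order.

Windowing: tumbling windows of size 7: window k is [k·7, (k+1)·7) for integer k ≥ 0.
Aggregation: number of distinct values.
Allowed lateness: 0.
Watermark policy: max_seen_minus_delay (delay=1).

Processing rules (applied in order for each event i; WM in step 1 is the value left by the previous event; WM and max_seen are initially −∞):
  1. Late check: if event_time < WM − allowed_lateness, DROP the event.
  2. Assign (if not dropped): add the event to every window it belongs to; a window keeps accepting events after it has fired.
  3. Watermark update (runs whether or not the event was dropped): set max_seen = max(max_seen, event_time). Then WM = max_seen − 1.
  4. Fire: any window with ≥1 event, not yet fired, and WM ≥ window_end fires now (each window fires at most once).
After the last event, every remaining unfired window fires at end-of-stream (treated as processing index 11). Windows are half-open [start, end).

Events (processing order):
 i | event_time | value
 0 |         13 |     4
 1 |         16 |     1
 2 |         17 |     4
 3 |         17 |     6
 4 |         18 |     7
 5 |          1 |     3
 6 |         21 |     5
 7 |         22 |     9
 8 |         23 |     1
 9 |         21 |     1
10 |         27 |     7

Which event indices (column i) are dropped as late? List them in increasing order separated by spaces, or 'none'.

i=0 t=13 v=4: → [7,14); WM=12
i=1 t=16 v=1: → [14,21); WM=15; [7,14) fires=1
i=2 t=17 v=4: → [14,21); WM=16
i=3 t=17 v=6: → [14,21); WM=16
i=4 t=18 v=7: → [14,21); WM=17
i=5 t=1 v=3: DROP (t<17-0); WM=17
i=6 t=21 v=5: → [21,28); WM=20
i=7 t=22 v=9: → [21,28); WM=21; [14,21) fires=4
i=8 t=23 v=1: → [21,28); WM=22
i=9 t=21 v=1: DROP (t<22-0); WM=22
i=10 t=27 v=7: → [21,28); WM=26

5 9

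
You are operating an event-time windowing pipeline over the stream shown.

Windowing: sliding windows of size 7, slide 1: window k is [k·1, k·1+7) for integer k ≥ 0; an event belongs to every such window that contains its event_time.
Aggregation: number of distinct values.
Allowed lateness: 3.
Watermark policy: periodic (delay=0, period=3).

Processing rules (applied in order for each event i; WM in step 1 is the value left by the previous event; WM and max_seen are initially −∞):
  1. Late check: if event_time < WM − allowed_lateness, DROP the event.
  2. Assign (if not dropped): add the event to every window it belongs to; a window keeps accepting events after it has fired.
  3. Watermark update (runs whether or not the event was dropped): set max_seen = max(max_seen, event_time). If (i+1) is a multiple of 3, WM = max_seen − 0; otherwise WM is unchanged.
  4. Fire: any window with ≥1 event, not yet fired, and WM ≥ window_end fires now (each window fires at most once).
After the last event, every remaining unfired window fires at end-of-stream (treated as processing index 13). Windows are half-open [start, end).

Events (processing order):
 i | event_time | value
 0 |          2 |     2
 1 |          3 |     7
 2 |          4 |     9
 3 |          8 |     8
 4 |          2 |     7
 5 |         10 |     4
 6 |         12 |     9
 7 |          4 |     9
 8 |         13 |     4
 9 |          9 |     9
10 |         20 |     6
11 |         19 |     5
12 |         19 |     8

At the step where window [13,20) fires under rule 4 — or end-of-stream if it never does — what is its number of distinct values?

2

i=0 t=2 v=2: → [2,9),[1,8),[0,7); WM=−∞
i=1 t=3 v=7: → [3,10),[2,9),[1,8),[0,7); WM=−∞
i=2 t=4 v=9: → [4,11),[3,10),[2,9),[1,8),[0,7); WM=4
i=3 t=8 v=8: → [8,15),[7,14),[6,13),[5,12),[4,11),[3,10),[2,9); WM=4
i=4 t=2 v=7: → [2,9),[1,8),[0,7); WM=4
i=5 t=10 v=4: → [10,17),[9,16),[8,15),[7,14),[6,13),[5,12),[4,11); WM=10; [0,7) fires=3 [1,8) fires=3 [2,9) fires=4 [3,10) fires=3
i=6 t=12 v=9: → [12,19),[11,18),[10,17),[9,16),[8,15),[7,14),[6,13); WM=10
i=7 t=4 v=9: DROP (t<10-3); WM=10
i=8 t=13 v=4: → [13,20),[12,19),[11,18),[10,17),[9,16),[8,15),[7,14); WM=13; [4,11) fires=3 [5,12) fires=2 [6,13) fires=3
i=9 t=9 v=9: DROP (t<13-3); WM=13
i=10 t=20 v=6: → [20,27),[19,26),[18,25),[17,24),[16,23),[15,22),[14,21); WM=13
i=11 t=19 v=5: → [19,26),[18,25),[17,24),[16,23),[15,22),[14,21),[13,20); WM=20; [7,14) fires=3 [8,15) fires=3 [9,16) fires=2 [10,17) fires=2 [11,18) fires=2 [12,19) fires=2 [13,20) fires=2
i=12 t=19 v=8: → [19,26),[18,25),[17,24),[16,23),[15,22),[14,21),[13,20); WM=20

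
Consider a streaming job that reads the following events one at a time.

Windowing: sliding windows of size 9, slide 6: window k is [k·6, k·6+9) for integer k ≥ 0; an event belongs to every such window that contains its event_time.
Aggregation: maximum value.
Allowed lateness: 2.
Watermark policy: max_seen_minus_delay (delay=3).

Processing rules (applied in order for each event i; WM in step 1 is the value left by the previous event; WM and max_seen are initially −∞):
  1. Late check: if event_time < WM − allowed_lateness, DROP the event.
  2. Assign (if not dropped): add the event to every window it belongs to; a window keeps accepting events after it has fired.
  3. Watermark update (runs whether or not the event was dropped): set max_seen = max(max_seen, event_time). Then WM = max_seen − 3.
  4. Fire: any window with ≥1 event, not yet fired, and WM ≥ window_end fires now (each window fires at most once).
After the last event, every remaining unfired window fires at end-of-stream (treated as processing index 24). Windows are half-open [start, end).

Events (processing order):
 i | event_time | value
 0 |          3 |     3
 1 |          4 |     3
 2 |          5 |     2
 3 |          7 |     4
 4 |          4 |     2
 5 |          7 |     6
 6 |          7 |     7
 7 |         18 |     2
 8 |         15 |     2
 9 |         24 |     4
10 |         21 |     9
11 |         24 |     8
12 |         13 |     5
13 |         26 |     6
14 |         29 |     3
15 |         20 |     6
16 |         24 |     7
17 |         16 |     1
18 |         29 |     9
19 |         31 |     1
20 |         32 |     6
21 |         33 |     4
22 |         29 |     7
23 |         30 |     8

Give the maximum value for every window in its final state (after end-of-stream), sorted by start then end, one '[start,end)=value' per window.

i=0 t=3 v=3: → [0,9); WM=0
i=1 t=4 v=3: → [0,9); WM=1
i=2 t=5 v=2: → [0,9); WM=2
i=3 t=7 v=4: → [6,15),[0,9); WM=4
i=4 t=4 v=2: → [0,9); WM=4
i=5 t=7 v=6: → [6,15),[0,9); WM=4
i=6 t=7 v=7: → [6,15),[0,9); WM=4
i=7 t=18 v=2: → [18,27),[12,21); WM=15; [0,9) fires=7 [6,15) fires=7
i=8 t=15 v=2: → [12,21); WM=15
i=9 t=24 v=4: → [24,33),[18,27); WM=21; [12,21) fires=2
i=10 t=21 v=9: → [18,27); WM=21
i=11 t=24 v=8: → [24,33),[18,27); WM=21
i=12 t=13 v=5: DROP (t<21-2); WM=21
i=13 t=26 v=6: → [24,33),[18,27); WM=23
i=14 t=29 v=3: → [24,33); WM=26
i=15 t=20 v=6: DROP (t<26-2); WM=26
i=16 t=24 v=7: → [24,33),[18,27); WM=26
i=17 t=16 v=1: DROP (t<26-2); WM=26
i=18 t=29 v=9: → [24,33); WM=26
i=19 t=31 v=1: → [30,39),[24,33); WM=28; [18,27) fires=9
i=20 t=32 v=6: → [30,39),[24,33); WM=29
i=21 t=33 v=4: → [30,39); WM=30
i=22 t=29 v=7: → [24,33); WM=30
i=23 t=30 v=8: → [30,39),[24,33); WM=30

[0,9)=7 [6,15)=7 [12,21)=2 [18,27)=9 [24,33)=9 [30,39)=8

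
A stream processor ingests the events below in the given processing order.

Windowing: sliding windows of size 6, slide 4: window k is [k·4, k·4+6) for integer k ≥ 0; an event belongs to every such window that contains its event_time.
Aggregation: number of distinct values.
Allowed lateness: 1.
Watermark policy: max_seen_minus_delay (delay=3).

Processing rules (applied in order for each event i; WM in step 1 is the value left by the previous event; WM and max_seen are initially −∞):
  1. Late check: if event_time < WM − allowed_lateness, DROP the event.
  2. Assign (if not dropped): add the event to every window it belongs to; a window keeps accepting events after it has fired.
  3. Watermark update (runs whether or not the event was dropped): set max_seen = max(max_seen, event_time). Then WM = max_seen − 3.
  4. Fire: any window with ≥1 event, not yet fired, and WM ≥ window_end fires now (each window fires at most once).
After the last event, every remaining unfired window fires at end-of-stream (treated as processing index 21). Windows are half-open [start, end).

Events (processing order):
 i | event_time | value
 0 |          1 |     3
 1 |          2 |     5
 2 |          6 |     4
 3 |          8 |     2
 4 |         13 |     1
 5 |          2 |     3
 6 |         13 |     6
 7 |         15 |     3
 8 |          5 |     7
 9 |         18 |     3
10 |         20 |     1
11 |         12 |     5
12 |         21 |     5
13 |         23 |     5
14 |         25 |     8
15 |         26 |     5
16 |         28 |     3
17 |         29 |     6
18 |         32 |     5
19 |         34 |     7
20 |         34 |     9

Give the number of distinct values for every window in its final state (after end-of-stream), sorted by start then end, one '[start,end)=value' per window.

i=0 t=1 v=3: → [0,6); WM=-2
i=1 t=2 v=5: → [0,6); WM=-1
i=2 t=6 v=4: → [4,10); WM=3
i=3 t=8 v=2: → [8,14),[4,10); WM=5
i=4 t=13 v=1: → [12,18),[8,14); WM=10; [0,6) fires=2 [4,10) fires=2
i=5 t=2 v=3: DROP (t<10-1); WM=10
i=6 t=13 v=6: → [12,18),[8,14); WM=10
i=7 t=15 v=3: → [12,18); WM=12
i=8 t=5 v=7: DROP (t<12-1); WM=12
i=9 t=18 v=3: → [16,22); WM=15; [8,14) fires=3
i=10 t=20 v=1: → [20,26),[16,22); WM=17
i=11 t=12 v=5: DROP (t<17-1); WM=17
i=12 t=21 v=5: → [20,26),[16,22); WM=18; [12,18) fires=3
i=13 t=23 v=5: → [20,26); WM=20
i=14 t=25 v=8: → [24,30),[20,26); WM=22; [16,22) fires=3
i=15 t=26 v=5: → [24,30); WM=23
i=16 t=28 v=3: → [28,34),[24,30); WM=25
i=17 t=29 v=6: → [28,34),[24,30); WM=26; [20,26) fires=3
i=18 t=32 v=5: → [32,38),[28,34); WM=29
i=19 t=34 v=7: → [32,38); WM=31; [24,30) fires=4
i=20 t=34 v=9: → [32,38); WM=31

[0,6)=2 [4,10)=2 [8,14)=3 [12,18)=3 [16,22)=3 [20,26)=3 [24,30)=4 [28,34)=3 [32,38)=3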